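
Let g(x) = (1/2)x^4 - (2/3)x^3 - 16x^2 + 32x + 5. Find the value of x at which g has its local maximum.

1

Critical points: g'(x) = 2x^3 - 2x^2 - 32x + 32 vanishes at x = -4, 1, 4.
Since g''(x) = 6x^2 - 4x - 32, we get g''(-4) = 80 > 0 ⇒ local minimum; g''(1) = -30 < 0 ⇒ local maximum; g''(4) = 48 > 0 ⇒ local minimum.
The local maximum is g(1) = 125/6.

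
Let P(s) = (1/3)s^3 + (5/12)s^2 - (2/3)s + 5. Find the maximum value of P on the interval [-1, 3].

63/4

Differentiating, P'(s) = s^2 + (5/6)s - 2/3; whose only zero in [-1, 3] is s = 1/2.
Candidates: P(-1) = 23/4, P(1/2) = 77/16, P(3) = 63/4.
So the maximum is P(3) = 63/4.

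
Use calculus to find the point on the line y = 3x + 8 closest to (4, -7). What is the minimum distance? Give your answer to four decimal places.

8.5381

Minimize D(x)^2 = (x - 4)^2 + (3x + 15)^2.
d/dx[D^2] = 2(x - 4) + 2·3·(3x + 15) = 0 ⇒ x = -41/10.
Then y = -43/10 and the distance is √(729/10) ≈ 8.5381.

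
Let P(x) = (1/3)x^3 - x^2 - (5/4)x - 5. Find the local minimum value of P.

-55/6

Critical points: P'(x) = x^2 - 2x - 5/4 vanishes at x = -1/2, 5/2.
Second-derivative test with P''(x) = 2x - 2: P''(-1/2) = -3 < 0 ⇒ local maximum; P''(5/2) = 3 > 0 ⇒ local minimum.
So the local minimum value is P(5/2) = -55/6.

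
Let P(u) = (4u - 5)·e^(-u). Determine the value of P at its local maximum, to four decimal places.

0.4216

P'(u) = 4·e^(-u) + (4u - 5)·(-1)·e^(-u) = (-4u + 9)·e^(-u). Since e^(-u) > 0, the only critical point is u = 9/4.
P''(9/4) has the same sign as -4 < 0, so this is a local maximum.
P(9/4) = (4)·e^(-9/4) ≈ 0.4216.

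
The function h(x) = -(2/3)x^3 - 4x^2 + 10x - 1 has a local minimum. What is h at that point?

-203/3

Critical points: h'(x) = -2x^2 - 8x + 10 vanishes at x = -5, 1.
Second-derivative test with h''(x) = -4x - 8: h''(-5) = 12 > 0 ⇒ local minimum; h''(1) = -12 < 0 ⇒ local maximum.
The local minimum is h(-5) = -203/3.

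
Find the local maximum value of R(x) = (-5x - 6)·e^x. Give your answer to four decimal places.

Differentiating with the product rule gives R'(x) = (-5x - 11)·e^x. Since e^x > 0, the only critical point is x = -11/5.
R''(-11/5) has the same sign as -5 < 0, so this is a local maximum.
R(-11/5) = (5)·e^(-11/5) ≈ 0.5540.

0.5540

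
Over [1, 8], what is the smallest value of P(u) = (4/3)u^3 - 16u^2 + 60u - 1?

The derivative is 4u^2 - 32u + 60, which vanishes at u = 3 and u = 5.
Evaluating at the critical points and endpoints: P(1) = 133/3, P(3) = 71, P(5) = 197/3, P(8) = 413/3.
The minimum over the interval is 133/3, attained at u = 1.

133/3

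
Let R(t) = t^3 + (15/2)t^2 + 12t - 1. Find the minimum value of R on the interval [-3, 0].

-13/2

Differentiating, R'(t) = 3t^2 + 15t + 12; whose only zero in [-3, 0] is t = -1.
Compare values at every candidate in [-3, 0]: R(-3) = 7/2,  R(-1) = -13/2,  R(0) = -1.
Hence the absolute minimum is -13/2 at t = -1.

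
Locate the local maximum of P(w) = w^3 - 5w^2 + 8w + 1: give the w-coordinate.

P'(w) = 3w^2 - 10w + 8 = 0 at w = 4/3, 2.
P''(w) = 6w - 10. P''(4/3) = -2 < 0 ⇒ local maximum; P''(2) = 2 > 0 ⇒ local minimum.
Thus P has its local maximum at w = 4/3, with value 139/27.

4/3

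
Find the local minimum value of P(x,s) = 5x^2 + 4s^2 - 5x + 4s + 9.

∂P/∂x = 10x - 5 = 0 and ∂P/∂s = 8s + 4 = 0, so (x, s) = (1/2, -1/2).
The Hessian has P_{xx} = 10, P_{ss} = 8, P_{xs} = 0, giving D = 80 > 0 with P_{xx} > 0, so the point is a local minimum.
P(1/2, -1/2) = 27/4.

27/4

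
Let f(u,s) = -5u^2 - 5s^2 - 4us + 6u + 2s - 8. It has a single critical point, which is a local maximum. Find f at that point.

∂f/∂u = -10u - 4s + 6 = 0 and ∂f/∂s = -4u - 10s + 2 = 0, so (u, s) = (13/21, -1/21).
The Hessian has f_{uu} = -10, f_{ss} = -10, f_{us} = -4, giving D = 84 > 0 with f_{uu} < 0, so the point is a local maximum.
f(13/21, -1/21) = -130/21.

-130/21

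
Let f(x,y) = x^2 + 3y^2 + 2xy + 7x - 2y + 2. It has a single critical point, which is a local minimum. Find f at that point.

-163/8

∂f/∂x = 2x + 2y + 7 = 0 and ∂f/∂y = 2x + 6y - 2 = 0, so (x, y) = (-23/4, 9/4).
The Hessian has f_{xx} = 2, f_{yy} = 6, f_{xy} = 2, giving D = 8 > 0 with f_{xx} > 0, so the point is a local minimum.
f(-23/4, 9/4) = -163/8.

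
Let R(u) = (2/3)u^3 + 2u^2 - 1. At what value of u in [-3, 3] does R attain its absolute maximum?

R'(u) = 2u^2 + 4u, which vanishes at u = -2 and u = 0.
Evaluating at the critical points and endpoints: R(-3) = -1; R(-2) = 5/3; R(0) = -1; R(3) = 35.
Hence the absolute maximum is 35 at u = 3.

3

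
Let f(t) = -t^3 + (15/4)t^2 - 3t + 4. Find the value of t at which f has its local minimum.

f'(t) = -3t^2 + (15/2)t - 3 = 0 at t = 1/2, 2.
Since f''(t) = -6t + 15/2, we get f''(1/2) = 9/2 > 0 ⇒ local minimum; f''(2) = -9/2 < 0 ⇒ local maximum.
The local minimum is f(1/2) = 53/16.

1/2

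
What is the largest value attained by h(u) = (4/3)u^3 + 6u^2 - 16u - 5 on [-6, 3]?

Differentiating, h'(u) = 4u^2 + 12u - 16; which vanishes at u = -4 and u = 1.
Candidates: h(-6) = 19, h(-4) = 209/3, h(1) = -41/3, h(3) = 37.
Hence the absolute maximum is 209/3 at u = -4.

209/3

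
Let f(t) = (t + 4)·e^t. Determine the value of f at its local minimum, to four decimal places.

-0.0067

By the product rule, f'(t) = (t + 5)·e^t. Since e^t > 0, the only critical point is t = -5.
f''(-5) has the same sign as 1 > 0, so this is a local minimum.
f(-5) = (-1)·e^(-5) ≈ -0.0067.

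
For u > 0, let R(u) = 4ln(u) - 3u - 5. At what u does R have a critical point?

R'(u) = 4/u − 3 = 0 gives u = 4/3.
R''(u) = -4/u², which is negative for u > 0, so this is a local maximum.
R(4/3) = 4·ln(4/3) - 4 - 5 ≈ -7.8493.

4/3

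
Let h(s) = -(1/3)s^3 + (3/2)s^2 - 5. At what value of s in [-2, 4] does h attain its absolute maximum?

The derivative is -s^2 + 3s, which vanishes at s = 0 and s = 3.
Candidates: h(-2) = 11/3; h(0) = -5; h(3) = -1/2; h(4) = -7/3.
So the maximum is h(-2) = 11/3.

-2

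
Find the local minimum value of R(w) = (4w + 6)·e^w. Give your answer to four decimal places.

-0.3283

R'(w) = 4·e^w + (4w + 6)·1·e^w = (4w + 10)·e^w. Since e^w > 0, the only critical point is w = -5/2.
R''(-5/2) has the same sign as 4 > 0, so this is a local minimum.
R(-5/2) = (-4)·e^(-5/2) ≈ -0.3283.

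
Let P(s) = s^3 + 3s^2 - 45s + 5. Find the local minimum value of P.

P'(s) = 3s^2 + 6s - 45 = 0 at s = -5, 3.
Second-derivative test with P''(s) = 6s + 6: P''(-5) = -24 < 0 ⇒ local maximum; P''(3) = 24 > 0 ⇒ local minimum.
So the local minimum value is P(3) = -76.

-76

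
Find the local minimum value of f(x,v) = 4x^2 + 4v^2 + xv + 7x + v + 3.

∂f/∂x = 8x + v + 7 = 0 and ∂f/∂v = x + 8v + 1 = 0, so (x, v) = (-55/63, -1/63).
The Hessian has f_{xx} = 8, f_{vv} = 8, f_{xv} = 1, giving D = 63 > 0 with f_{xx} > 0, so the point is a local minimum.
f(-55/63, -1/63) = -4/63.

-4/63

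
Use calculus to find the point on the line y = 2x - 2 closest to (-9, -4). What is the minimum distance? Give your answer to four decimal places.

Minimize D(x)^2 = (x + 9)^2 + (2x + 2)^2.
d/dx[D^2] = 2(x + 9) + 2·2·(2x + 2) = 0 ⇒ x = -13/5.
Then y = -36/5 and the distance is √(256/5) ≈ 7.1554.

7.1554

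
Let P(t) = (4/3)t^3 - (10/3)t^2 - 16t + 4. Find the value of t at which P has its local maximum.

-4/3

Critical points: P'(t) = 4t^2 - (20/3)t - 16 vanishes at t = -4/3, 3.
Since P''(t) = 8t - 20/3, we get P''(-4/3) = -52/3 < 0 ⇒ local maximum; P''(3) = 52/3 > 0 ⇒ local minimum.
Thus P has its local maximum at t = -4/3, with value 1316/81.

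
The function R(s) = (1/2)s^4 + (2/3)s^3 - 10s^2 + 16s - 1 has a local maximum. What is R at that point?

Critical points: R'(s) = 2s^3 + 2s^2 - 20s + 16 vanishes at s = -4, 1, 2.
R''(s) = 6s^2 + 4s - 20. R''(-4) = 60 > 0 ⇒ local minimum; R''(1) = -10 < 0 ⇒ local maximum; R''(2) = 12 > 0 ⇒ local minimum.
Thus R has its local maximum at s = 1, with value 37/6.

37/6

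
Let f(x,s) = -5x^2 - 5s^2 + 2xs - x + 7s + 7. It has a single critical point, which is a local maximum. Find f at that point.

∂f/∂x = -10x + 2s - 1 = 0 and ∂f/∂s = 2x - 10s + 7 = 0, so (x, s) = (1/24, 17/24).
The Hessian has f_{xx} = -10, f_{ss} = -10, f_{xs} = 2, giving D = 96 > 0 with f_{xx} < 0, so the point is a local maximum.
f(1/24, 17/24) = 227/24.

227/24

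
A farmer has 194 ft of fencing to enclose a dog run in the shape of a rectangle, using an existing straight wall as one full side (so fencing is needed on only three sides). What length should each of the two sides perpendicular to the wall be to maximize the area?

97/2

Let the sides perpendicular to the wall have length x and the parallel side y, so 2x + y = 194 and the area is A = xy = x(194 − 2x).
A'(x) = 194 − 4x = 0 gives x = 97/2, and A''(x) = −4 < 0 confirms a maximum.
Then y = 194 − 2·97/2 = 97 and A = 9409/2.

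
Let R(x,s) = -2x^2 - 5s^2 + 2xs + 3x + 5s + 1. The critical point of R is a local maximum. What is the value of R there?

161/36

∂R/∂x = -4x + 2s + 3 = 0 and ∂R/∂s = 2x - 10s + 5 = 0, so (x, s) = (10/9, 13/18).
The Hessian has R_{xx} = -4, R_{ss} = -10, R_{xs} = 2, giving D = 36 > 0 with R_{xx} < 0, so the point is a local maximum.
R(10/9, 13/18) = 161/36.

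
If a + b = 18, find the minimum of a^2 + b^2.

With a + b = 18, a^2 + b^2 = a^2 + (18 − a)^2.
The derivative 2a − 2(18 − a) = 4a − 36 vanishes at a = 9; second derivative 4 > 0, a minimum.
The minimum is 2·(9)^2 = 162.

162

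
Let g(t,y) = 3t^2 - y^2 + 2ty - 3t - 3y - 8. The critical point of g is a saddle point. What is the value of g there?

∂g/∂t = 6t + 2y - 3 = 0 and ∂g/∂y = 2t - 2y - 3 = 0, so (t, y) = (3/4, -3/4).
The Hessian has g_{tt} = 6, g_{yy} = -2, g_{ty} = 2, giving D = -16 < 0, so the point is a saddle point.
g(3/4, -3/4) = -8.

-8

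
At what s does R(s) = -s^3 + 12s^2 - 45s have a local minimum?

3

Critical points: R'(s) = -3s^2 + 24s - 45 vanishes at s = 3, 5.
R''(s) = -6s + 24. R''(3) = 6 > 0 ⇒ local minimum; R''(5) = -6 < 0 ⇒ local maximum.
So the local minimum value is R(3) = -54.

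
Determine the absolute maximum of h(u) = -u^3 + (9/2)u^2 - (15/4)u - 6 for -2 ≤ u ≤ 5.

55/2

Differentiating, h'(u) = -3u^2 + 9u - 15/4; which vanishes at u = 1/2 and u = 5/2.
Compare values at every candidate in [-2, 5]: h(-2) = 55/2,  h(1/2) = -55/8,  h(5/2) = -23/8,  h(5) = -149/4.
The maximum over the interval is 55/2, attained at u = -2.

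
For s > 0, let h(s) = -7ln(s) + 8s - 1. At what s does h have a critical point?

h'(s) = -7/s + 8 = 0 gives s = 7/8.
h''(s) = 7/s², which is positive for s > 0, so this is a local minimum.
h(7/8) = -7·ln(7/8) + 7 - 1 ≈ 6.9347.

7/8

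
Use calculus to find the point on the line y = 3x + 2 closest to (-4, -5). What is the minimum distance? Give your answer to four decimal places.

Minimize D(x)^2 = (x + 4)^2 + (3x + 7)^2.
d/dx[D^2] = 2(x + 4) + 2·3·(3x + 7) = 0 ⇒ x = -5/2.
Then y = -11/2 and the distance is √(5/2) ≈ 1.5811.

1.5811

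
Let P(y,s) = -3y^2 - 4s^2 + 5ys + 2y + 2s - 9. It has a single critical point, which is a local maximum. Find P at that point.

∂P/∂y = -6y + 5s + 2 = 0 and ∂P/∂s = 5y - 8s + 2 = 0, so (y, s) = (26/23, 22/23).
The Hessian has P_{yy} = -6, P_{ss} = -8, P_{ys} = 5, giving D = 23 > 0 with P_{yy} < 0, so the point is a local maximum.
P(26/23, 22/23) = -159/23.

-159/23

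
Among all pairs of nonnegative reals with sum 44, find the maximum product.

With x + y = 44, the product is P(x) = x(44 − x).
P'(x) = 44 − 2x = 0 gives x = 22; P'' = −2 < 0, so this is the maximum.
P = 22·22 = 484.

484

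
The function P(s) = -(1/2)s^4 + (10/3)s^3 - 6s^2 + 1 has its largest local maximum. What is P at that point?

P'(s) = -2s^3 + 10s^2 - 12s = 0 at s = 0, 2, 3.
Second-derivative test with P''(s) = -6s^2 + 20s - 12: P''(0) = -12 < 0 ⇒ local maximum; P''(2) = 4 > 0 ⇒ local minimum; P''(3) = -6 < 0 ⇒ local maximum.
So the largest local maximum value is P(0) = 1.

1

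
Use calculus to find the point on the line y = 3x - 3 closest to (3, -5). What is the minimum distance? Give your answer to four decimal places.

3.4785

Minimize D(x)^2 = (x - 3)^2 + (3x + 2)^2.
d/dx[D^2] = 2(x - 3) + 2·3·(3x + 2) = 0 ⇒ x = -3/10.
Then y = -39/10 and the distance is √(121/10) ≈ 3.4785.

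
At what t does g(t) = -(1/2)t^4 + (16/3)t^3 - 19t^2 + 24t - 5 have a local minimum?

g'(t) = -2t^3 + 16t^2 - 38t + 24. Setting g'(t) = 0 gives t ∈ {1, 3, 4}.
g''(t) = -6t^2 + 32t - 38. g''(1) = -12 < 0 ⇒ local maximum; g''(3) = 4 > 0 ⇒ local minimum; g''(4) = -6 < 0 ⇒ local maximum.
The local minimum is g(3) = -1/2.

3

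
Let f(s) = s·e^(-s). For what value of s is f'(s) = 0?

Differentiating with the product rule gives f'(s) = (-s + 1)·e^(-s). Since e^(-s) > 0, the only critical point is s = 1.
f''(1) has the same sign as -1 < 0, so this is a local maximum.
f(1) = (1)·e^(-1) ≈ 0.3679.

1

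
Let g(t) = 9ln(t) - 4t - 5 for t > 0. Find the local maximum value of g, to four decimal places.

-6.7016

g'(t) = 9/t − 4 = 0 gives t = 9/4.
g''(t) = -9/t², which is negative for t > 0, so this is a local maximum.
g(9/4) = 9·ln(9/4) - 9 - 5 ≈ -6.7016.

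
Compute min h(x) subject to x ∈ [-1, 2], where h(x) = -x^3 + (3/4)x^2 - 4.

The derivative is -3x^2 + (3/2)x, which vanishes at x = 0 and x = 1/2.
Evaluating at the critical points and endpoints: h(-1) = -9/4; h(0) = -4; h(1/2) = -63/16; h(2) = -9.
The minimum over the interval is -9, attained at x = 2.

-9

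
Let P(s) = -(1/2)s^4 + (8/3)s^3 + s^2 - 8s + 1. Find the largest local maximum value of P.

P'(s) = -2s^3 + 8s^2 + 2s - 8. Setting P'(s) = 0 gives s ∈ {-1, 1, 4}.
Second-derivative test with P''(s) = -6s^2 + 16s + 2: P''(-1) = -20 < 0 ⇒ local maximum; P''(1) = 12 > 0 ⇒ local minimum; P''(4) = -30 < 0 ⇒ local maximum.
The largest local maximum is P(4) = 83/3.

83/3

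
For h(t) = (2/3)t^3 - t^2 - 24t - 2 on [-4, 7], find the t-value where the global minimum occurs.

The derivative is 2t^2 - 2t - 24, which vanishes at t = -3 and t = 4.
Compare values at every candidate in [-4, 7]: h(-4) = 106/3, h(-3) = 43, h(4) = -214/3, h(7) = 29/3.
So the minimum is h(4) = -214/3.

4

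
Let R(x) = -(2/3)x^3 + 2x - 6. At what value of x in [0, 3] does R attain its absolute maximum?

Differentiating, R'(x) = -2x^2 + 2; whose only zero in [0, 3] is x = 1.
Candidates: R(0) = -6, R(1) = -14/3, R(3) = -18.
So the maximum is R(1) = -14/3.

1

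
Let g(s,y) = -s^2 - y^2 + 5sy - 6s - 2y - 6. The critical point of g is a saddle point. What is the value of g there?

-226/21

∂g/∂s = -2s + 5y - 6 = 0 and ∂g/∂y = 5s - 2y - 2 = 0, so (s, y) = (22/21, 34/21).
The Hessian has g_{ss} = -2, g_{yy} = -2, g_{sy} = 5, giving D = -21 < 0, so the point is a saddle point.
g(22/21, 34/21) = -226/21.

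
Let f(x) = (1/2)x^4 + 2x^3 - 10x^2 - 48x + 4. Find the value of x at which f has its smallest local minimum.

f'(x) = 2x^3 + 6x^2 - 20x - 48 = 0 at x = -4, -2, 3.
Since f''(x) = 6x^2 + 12x - 20, we get f''(-4) = 28 > 0 ⇒ local minimum; f''(-2) = -20 < 0 ⇒ local maximum; f''(3) = 70 > 0 ⇒ local minimum.
So the smallest local minimum value is f(3) = -271/2.

3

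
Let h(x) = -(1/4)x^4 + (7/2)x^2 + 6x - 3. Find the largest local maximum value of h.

h'(x) = -x^3 + 7x + 6 = 0 at x = -2, -1, 3.
Since h''(x) = -3x^2 + 7, we get h''(-2) = -5 < 0 ⇒ local maximum; h''(-1) = 4 > 0 ⇒ local minimum; h''(3) = -20 < 0 ⇒ local maximum.
So the largest local maximum value is h(3) = 105/4.

105/4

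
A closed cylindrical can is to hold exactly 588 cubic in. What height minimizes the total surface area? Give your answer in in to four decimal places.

With radius r and height h, πr²h = 588 so h = 588/(πr²), and S(r) = 2πr² + 2πrh = 2πr² + 2·588/r.
S'(r) = 4πr − 2·588/r² = 0 ⇒ r³ = 588/(2π), so r ≈ 4.5401 and h = 2r ≈ 9.0802.
S''(r) = 4π + 4·588/r³ > 0, so this is the minimum; S ≈ 388.5373.

9.0802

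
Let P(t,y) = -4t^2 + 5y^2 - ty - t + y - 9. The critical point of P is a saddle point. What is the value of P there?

-9

∂P/∂t = -8t - y - 1 = 0 and ∂P/∂y = -t + 10y + 1 = 0, so (t, y) = (-1/9, -1/9).
The Hessian has P_{tt} = -8, P_{yy} = 10, P_{ty} = -1, giving D = -81 < 0, so the point is a saddle point.
P(-1/9, -1/9) = -9.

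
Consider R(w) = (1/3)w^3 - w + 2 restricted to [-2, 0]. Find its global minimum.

Differentiating, R'(w) = w^2 - 1; whose only zero in [-2, 0] is w = -1.
Evaluating at the critical points and endpoints: R(-2) = 4/3; R(-1) = 8/3; R(0) = 2.
Hence the absolute minimum is 4/3 at w = -2.

4/3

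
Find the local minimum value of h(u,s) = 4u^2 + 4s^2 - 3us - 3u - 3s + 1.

-4/5

∂h/∂u = 8u - 3s - 3 = 0 and ∂h/∂s = -3u + 8s - 3 = 0, so (u, s) = (3/5, 3/5).
The Hessian has h_{uu} = 8, h_{ss} = 8, h_{us} = -3, giving D = 55 > 0 with h_{uu} > 0, so the point is a local minimum.
h(3/5, 3/5) = -4/5.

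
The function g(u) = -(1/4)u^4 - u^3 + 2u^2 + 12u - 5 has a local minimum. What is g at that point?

-17

g'(u) = -u^3 - 3u^2 + 4u + 12 = 0 at u = -3, -2, 2.
Since g''(u) = -3u^2 - 6u + 4, we get g''(-3) = -5 < 0 ⇒ local maximum; g''(-2) = 4 > 0 ⇒ local minimum; g''(2) = -20 < 0 ⇒ local maximum.
So the local minimum value is g(-2) = -17.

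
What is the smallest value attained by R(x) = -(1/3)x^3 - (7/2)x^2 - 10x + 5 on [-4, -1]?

31/3

The derivative is -x^2 - 7x - 10, whose only zero in [-4, -1] is x = -2.
Compare values at every candidate in [-4, -1]: R(-4) = 31/3; R(-2) = 41/3; R(-1) = 71/6.
The minimum over the interval is 31/3, attained at x = -4.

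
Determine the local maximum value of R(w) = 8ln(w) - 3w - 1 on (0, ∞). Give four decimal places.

R'(w) = 8/w − 3 = 0 gives w = 8/3.
R''(w) = -8/w², which is negative for w > 0, so this is a local maximum.
R(8/3) = 8·ln(8/3) - 8 - 1 ≈ -1.1534.

-1.1534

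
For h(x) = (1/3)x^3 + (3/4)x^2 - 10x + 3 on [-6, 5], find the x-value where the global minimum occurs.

h'(x) = x^2 + (3/2)x - 10, which vanishes at x = -4 and x = 5/2.
Compare values at every candidate in [-6, 5]: h(-6) = 18, h(-4) = 101/3, h(5/2) = -581/48, h(5) = 161/12.
The minimum over the interval is -581/48, attained at x = 5/2.

5/2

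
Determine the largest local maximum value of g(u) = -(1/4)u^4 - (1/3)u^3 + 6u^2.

160/3

g'(u) = -u^3 - u^2 + 12u = 0 at u = -4, 0, 3.
g''(u) = -3u^2 - 2u + 12. g''(-4) = -28 < 0 ⇒ local maximum; g''(0) = 12 > 0 ⇒ local minimum; g''(3) = -21 < 0 ⇒ local maximum.
Thus g has its largest local maximum at u = -4, with value 160/3.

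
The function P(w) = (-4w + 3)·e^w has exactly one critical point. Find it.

Differentiating with the product rule gives P'(w) = (-4w - 1)·e^w. Since e^w > 0, the only critical point is w = -1/4.
P''(-1/4) has the same sign as -4 < 0, so this is a local maximum.
P(-1/4) = (4)·e^(-1/4) ≈ 3.1152.

-1/4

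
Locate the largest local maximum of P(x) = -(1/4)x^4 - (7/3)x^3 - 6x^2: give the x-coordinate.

0

P'(x) = -x^3 - 7x^2 - 12x = 0 at x = -4, -3, 0.
Since P''(x) = -3x^2 - 14x - 12, we get P''(-4) = -4 < 0 ⇒ local maximum; P''(-3) = 3 > 0 ⇒ local minimum; P''(0) = -12 < 0 ⇒ local maximum.
Thus P has its largest local maximum at x = 0, with value 0.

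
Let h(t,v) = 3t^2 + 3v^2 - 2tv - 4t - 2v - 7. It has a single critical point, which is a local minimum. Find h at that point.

-75/8

∂h/∂t = 6t - 2v - 4 = 0 and ∂h/∂v = -2t + 6v - 2 = 0, so (t, v) = (7/8, 5/8).
The Hessian has h_{tt} = 6, h_{vv} = 6, h_{tv} = -2, giving D = 32 > 0 with h_{tt} > 0, so the point is a local minimum.
h(7/8, 5/8) = -75/8.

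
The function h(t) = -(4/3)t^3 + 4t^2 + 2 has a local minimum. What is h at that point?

2

h'(t) = -4t^2 + 8t = 0 at t = 0, 2.
h''(t) = -8t + 8. h''(0) = 8 > 0 ⇒ local minimum; h''(2) = -8 < 0 ⇒ local maximum.
So the local minimum value is h(0) = 2.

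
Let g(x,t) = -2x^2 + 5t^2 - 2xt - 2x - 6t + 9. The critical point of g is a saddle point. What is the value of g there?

92/11

∂g/∂x = -4x - 2t - 2 = 0 and ∂g/∂t = -2x + 10t - 6 = 0, so (x, t) = (-8/11, 5/11).
The Hessian has g_{xx} = -4, g_{tt} = 10, g_{xt} = -2, giving D = -44 < 0, so the point is a saddle point.
g(-8/11, 5/11) = 92/11.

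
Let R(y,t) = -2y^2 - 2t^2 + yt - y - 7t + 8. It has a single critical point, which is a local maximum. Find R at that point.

∂R/∂y = -4y + t - 1 = 0 and ∂R/∂t = y - 4t - 7 = 0, so (y, t) = (-11/15, -29/15).
The Hessian has R_{yy} = -4, R_{tt} = -4, R_{yt} = 1, giving D = 15 > 0 with R_{yy} < 0, so the point is a local maximum.
R(-11/15, -29/15) = 227/15.

227/15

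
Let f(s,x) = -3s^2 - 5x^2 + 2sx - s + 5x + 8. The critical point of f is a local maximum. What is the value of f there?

∂f/∂s = -6s + 2x - 1 = 0 and ∂f/∂x = 2s - 10x + 5 = 0, so (s, x) = (0, 1/2).
The Hessian has f_{ss} = -6, f_{xx} = -10, f_{sx} = 2, giving D = 56 > 0 with f_{ss} < 0, so the point is a local maximum.
f(0, 1/2) = 37/4.

37/4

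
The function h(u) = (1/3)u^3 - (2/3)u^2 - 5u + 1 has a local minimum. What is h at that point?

h'(u) = u^2 - (4/3)u - 5 = 0 at u = -5/3, 3.
Second-derivative test with h''(u) = 2u - 4/3: h''(-5/3) = -14/3 < 0 ⇒ local maximum; h''(3) = 14/3 > 0 ⇒ local minimum.
So the local minimum value is h(3) = -11.

-11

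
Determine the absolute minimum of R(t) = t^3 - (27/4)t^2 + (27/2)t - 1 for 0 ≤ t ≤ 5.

R'(t) = 3t^2 - (27/2)t + 27/2, which vanishes at t = 3/2 and t = 3.
Candidates: R(0) = -1, R(3/2) = 119/16, R(3) = 23/4, R(5) = 91/4.
Hence the absolute minimum is -1 at t = 0.

-1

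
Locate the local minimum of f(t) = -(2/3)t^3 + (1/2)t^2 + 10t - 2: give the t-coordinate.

Critical points: f'(t) = -2t^2 + t + 10 vanishes at t = -2, 5/2.
Second-derivative test with f''(t) = -4t + 1: f''(-2) = 9 > 0 ⇒ local minimum; f''(5/2) = -9 < 0 ⇒ local maximum.
Thus f has its local minimum at t = -2, with value -44/3.

-2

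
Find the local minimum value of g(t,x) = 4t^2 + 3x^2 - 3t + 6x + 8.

71/16

∂g/∂t = 8t - 3 = 0 and ∂g/∂x = 6x + 6 = 0, so (t, x) = (3/8, -1).
The Hessian has g_{tt} = 8, g_{xx} = 6, g_{tx} = 0, giving D = 48 > 0 with g_{tt} > 0, so the point is a local minimum.
g(3/8, -1) = 71/16.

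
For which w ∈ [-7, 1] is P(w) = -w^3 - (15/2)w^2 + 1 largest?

Differentiating, P'(w) = -3w^2 - 15w; which vanishes at w = -5 and w = 0.
Candidates: P(-7) = -47/2,  P(-5) = -123/2,  P(0) = 1,  P(1) = -15/2.
The maximum over the interval is 1, attained at w = 0.

0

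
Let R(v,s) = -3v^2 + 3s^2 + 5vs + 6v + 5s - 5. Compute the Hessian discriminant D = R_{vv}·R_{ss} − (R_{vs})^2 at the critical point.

∂R/∂v = -6v + 5s + 6 = 0 and ∂R/∂s = 5v + 6s + 5 = 0, so (v, s) = (11/61, -60/61).
The Hessian has R_{vv} = -6, R_{ss} = 6, R_{vs} = 5, giving D = -61 < 0, so the point is a saddle point.
D = (-6)·(6) − (5)^2 = -61.

-61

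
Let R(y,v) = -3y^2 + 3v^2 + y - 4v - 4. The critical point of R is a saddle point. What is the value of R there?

∂R/∂y = -6y + 1 = 0 and ∂R/∂v = 6v - 4 = 0, so (y, v) = (1/6, 2/3).
The Hessian has R_{yy} = -6, R_{vv} = 6, R_{yv} = 0, giving D = -36 < 0, so the point is a saddle point.
R(1/6, 2/3) = -21/4.

-21/4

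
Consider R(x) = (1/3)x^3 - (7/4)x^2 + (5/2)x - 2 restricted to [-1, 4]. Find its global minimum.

Differentiating, R'(x) = x^2 - (7/2)x + 5/2; which vanishes at x = 1 and x = 5/2.
Candidates: R(-1) = -79/12,  R(1) = -11/12,  R(5/2) = -71/48,  R(4) = 4/3.
The minimum over the interval is -79/12, attained at x = -1.

-79/12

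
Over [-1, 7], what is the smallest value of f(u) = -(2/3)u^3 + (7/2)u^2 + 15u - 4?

-89/6

The derivative is -2u^2 + 7u + 15, whose only zero in [-1, 7] is u = 5.
Compare values at every candidate in [-1, 7]: f(-1) = -89/6; f(5) = 451/6; f(7) = 263/6.
So the minimum is f(-1) = -89/6.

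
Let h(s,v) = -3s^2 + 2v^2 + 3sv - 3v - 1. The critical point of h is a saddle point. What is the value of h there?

-20/11

∂h/∂s = -6s + 3v = 0 and ∂h/∂v = 3s + 4v - 3 = 0, so (s, v) = (3/11, 6/11).
The Hessian has h_{ss} = -6, h_{vv} = 4, h_{sv} = 3, giving D = -33 < 0, so the point is a saddle point.
h(3/11, 6/11) = -20/11.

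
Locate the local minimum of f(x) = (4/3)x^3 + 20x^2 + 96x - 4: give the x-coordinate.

-4

f'(x) = 4x^2 + 40x + 96 = 0 at x = -6, -4.
f''(x) = 8x + 40. f''(-6) = -8 < 0 ⇒ local maximum; f''(-4) = 8 > 0 ⇒ local minimum.
Thus f has its local minimum at x = -4, with value -460/3.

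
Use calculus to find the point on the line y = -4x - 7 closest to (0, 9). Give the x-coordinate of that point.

-64/17

Minimize D(x)^2 = (x + 0)^2 + (-4x - 16)^2.
d/dx[D^2] = 2(x + 0) + 2·(-4)·(-4x - 16) = 0 ⇒ x = -64/17.
Then y = 137/17 and the distance is √(256/17) ≈ 3.8806.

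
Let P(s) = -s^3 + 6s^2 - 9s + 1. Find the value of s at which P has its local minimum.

1

P'(s) = -3s^2 + 12s - 9. Setting P'(s) = 0 gives s ∈ {1, 3}.
P''(s) = -6s + 12. P''(1) = 6 > 0 ⇒ local minimum; P''(3) = -6 < 0 ⇒ local maximum.
The local minimum is P(1) = -3.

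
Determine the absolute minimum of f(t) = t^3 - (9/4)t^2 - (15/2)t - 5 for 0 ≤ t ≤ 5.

-355/16

Differentiating, f'(t) = 3t^2 - (9/2)t - 15/2; whose only zero in [0, 5] is t = 5/2.
Evaluating at the critical points and endpoints: f(0) = -5,  f(5/2) = -355/16,  f(5) = 105/4.
The minimum over the interval is -355/16, attained at t = 5/2.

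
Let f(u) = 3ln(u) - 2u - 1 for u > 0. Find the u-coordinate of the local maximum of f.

3/2

f'(u) = 3/u − 2 = 0 gives u = 3/2.
f''(u) = -3/u², which is negative for u > 0, so this is a local maximum.
f(3/2) = 3·ln(3/2) - 3 - 1 ≈ -2.7836.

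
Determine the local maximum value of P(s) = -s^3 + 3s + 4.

6

P'(s) = -3s^2 + 3 = 0 at s = -1, 1.
P''(s) = -6s. P''(-1) = 6 > 0 ⇒ local minimum; P''(1) = -6 < 0 ⇒ local maximum.
Thus P has its local maximum at s = 1, with value 6.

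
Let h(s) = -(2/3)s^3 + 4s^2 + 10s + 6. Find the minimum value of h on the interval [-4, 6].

The derivative is -2s^2 + 8s + 10, which vanishes at s = -1 and s = 5.
Compare values at every candidate in [-4, 6]: h(-4) = 218/3; h(-1) = 2/3; h(5) = 218/3; h(6) = 66.
Hence the absolute minimum is 2/3 at s = -1.

2/3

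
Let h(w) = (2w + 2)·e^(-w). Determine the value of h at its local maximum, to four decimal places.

Differentiating with the product rule gives h'(w) = (-2w)·e^(-w). Since e^(-w) > 0, the only critical point is w = 0.
h''(0) has the same sign as -2 < 0, so this is a local maximum.
h(0) = (2)·e^(0) ≈ 2.0000.

2.0000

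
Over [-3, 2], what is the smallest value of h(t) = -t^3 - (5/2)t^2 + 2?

Differentiating, h'(t) = -3t^2 - 5t; which vanishes at t = -5/3 and t = 0.
Compare values at every candidate in [-3, 2]: h(-3) = 13/2, h(-5/3) = -17/54, h(0) = 2, h(2) = -16.
So the minimum is h(2) = -16.

-16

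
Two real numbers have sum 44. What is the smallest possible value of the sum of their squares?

With a + b = 44, a^2 + b^2 = a^2 + (44 − a)^2.
The derivative 2a − 2(44 − a) = 4a − 88 vanishes at a = 22; second derivative 4 > 0, a minimum.
The minimum is 2·(22)^2 = 968.

968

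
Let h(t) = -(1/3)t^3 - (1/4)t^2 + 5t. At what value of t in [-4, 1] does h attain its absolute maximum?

1

The derivative is -t^2 - (1/2)t + 5, whose only zero in [-4, 1] is t = -5/2.
Compare values at every candidate in [-4, 1]: h(-4) = -8/3, h(-5/2) = -425/48, h(1) = 53/12.
So the maximum is h(1) = 53/12.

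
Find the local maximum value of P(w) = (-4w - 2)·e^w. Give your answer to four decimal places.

Differentiating with the product rule gives P'(w) = (-4w - 6)·e^w. Since e^w > 0, the only critical point is w = -3/2.
P''(-3/2) has the same sign as -4 < 0, so this is a local maximum.
P(-3/2) = (4)·e^(-3/2) ≈ 0.8925.

0.8925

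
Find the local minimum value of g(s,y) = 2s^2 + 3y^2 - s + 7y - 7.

∂g/∂s = 4s - 1 = 0 and ∂g/∂y = 6y + 7 = 0, so (s, y) = (1/4, -7/6).
The Hessian has g_{ss} = 4, g_{yy} = 6, g_{sy} = 0, giving D = 24 > 0 with g_{ss} > 0, so the point is a local minimum.
g(1/4, -7/6) = -269/24.

-269/24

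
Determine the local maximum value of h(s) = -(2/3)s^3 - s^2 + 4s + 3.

h'(s) = -2s^2 - 2s + 4 = 0 at s = -2, 1.
Since h''(s) = -4s - 2, we get h''(-2) = 6 > 0 ⇒ local minimum; h''(1) = -6 < 0 ⇒ local maximum.
Thus h has its local maximum at s = 1, with value 16/3.

16/3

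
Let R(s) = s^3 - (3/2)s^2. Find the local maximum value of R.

0

R'(s) = 3s^2 - 3s. Setting R'(s) = 0 gives s ∈ {0, 1}.
Since R''(s) = 6s - 3, we get R''(0) = -3 < 0 ⇒ local maximum; R''(1) = 3 > 0 ⇒ local minimum.
So the local maximum value is R(0) = 0.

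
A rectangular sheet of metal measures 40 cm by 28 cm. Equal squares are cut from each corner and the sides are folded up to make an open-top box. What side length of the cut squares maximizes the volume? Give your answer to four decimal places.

With cut size x, the volume is V(x) = x(40 − 2x)(28 − 2x) for 0 < x < 14.
V'(x) = 12x^2 − 272x + 1120. Setting V'(x) = 0 gives x ≈ 5.4079 (the root in (0, 14)).
V''(x) = 24x − 272 is negative there, so this is the maximum; V ≈ 2712.1004.

5.4079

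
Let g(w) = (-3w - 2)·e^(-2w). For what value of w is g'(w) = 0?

Differentiating with the product rule gives g'(w) = (6w + 1)·e^(-2w). Since e^(-2w) > 0, the only critical point is w = -1/6.
g''(-1/6) has the same sign as 6 > 0, so this is a local minimum.
g(-1/6) = (-3/2)·e^(1/3) ≈ -2.0934.

-1/6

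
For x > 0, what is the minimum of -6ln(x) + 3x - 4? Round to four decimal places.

-2.1589

h'(x) = -6/x + 3 = 0 gives x = 2.
h''(x) = 6/x², which is positive for x > 0, so this is a local minimum.
h(2) = -6·ln(2) + 6 - 4 ≈ -2.1589.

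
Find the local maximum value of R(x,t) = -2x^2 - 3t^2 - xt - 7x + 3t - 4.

94/23

∂R/∂x = -4x - t - 7 = 0 and ∂R/∂t = -x - 6t + 3 = 0, so (x, t) = (-45/23, 19/23).
The Hessian has R_{xx} = -4, R_{tt} = -6, R_{xt} = -1, giving D = 23 > 0 with R_{xx} < 0, so the point is a local maximum.
R(-45/23, 19/23) = 94/23.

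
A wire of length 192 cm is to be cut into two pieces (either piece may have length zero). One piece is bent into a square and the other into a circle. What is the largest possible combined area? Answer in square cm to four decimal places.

2933.5439

Let x be the length used for the square. Square side x/4; circle radius (192−x)/(2π).
A(x) = (x/4)² + π·((192−x)/(2π))² = x²/16 + (192−x)²/(4π) for 0 ≤ x ≤ 192. A'(x) = x/8 − (192−x)/(2π) = 0 gives x = 4·192/(π+4) ≈ 107.5390.
A'' > 0, so the interior critical point is a minimum; the maximum is at an endpoint. A(0) = 2933.5439 and A(192) = 2304.0000, so the largest area is 2933.5439.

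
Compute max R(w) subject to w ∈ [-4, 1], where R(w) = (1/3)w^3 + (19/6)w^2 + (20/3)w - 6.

25/6

Differentiating, R'(w) = w^2 + (19/3)w + 20/3; whose only zero in [-4, 1] is w = -4/3.
Compare values at every candidate in [-4, 1]: R(-4) = -10/3, R(-4/3) = -814/81, R(1) = 25/6.
The maximum over the interval is 25/6, attained at w = 1.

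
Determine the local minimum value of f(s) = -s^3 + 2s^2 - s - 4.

Critical points: f'(s) = -3s^2 + 4s - 1 vanishes at s = 1/3, 1.
f''(s) = -6s + 4. f''(1/3) = 2 > 0 ⇒ local minimum; f''(1) = -2 < 0 ⇒ local maximum.
Thus f has its local minimum at s = 1/3, with value -112/27.

-112/27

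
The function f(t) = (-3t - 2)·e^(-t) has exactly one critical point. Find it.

1/3

f'(t) = (-3)·e^(-t) + (-3t - 2)·(-1)·e^(-t) = (3t - 1)·e^(-t). Since e^(-t) > 0, the only critical point is t = 1/3.
f''(1/3) has the same sign as 3 > 0, so this is a local minimum.
f(1/3) = (-3)·e^(-1/3) ≈ -2.1496.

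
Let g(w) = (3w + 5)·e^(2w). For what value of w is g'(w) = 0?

By the product rule, g'(w) = (6w + 13)·e^(2w). Since e^(2w) > 0, the only critical point is w = -13/6.
g''(-13/6) has the same sign as 6 > 0, so this is a local minimum.
g(-13/6) = (-3/2)·e^(-13/3) ≈ -0.0197.

-13/6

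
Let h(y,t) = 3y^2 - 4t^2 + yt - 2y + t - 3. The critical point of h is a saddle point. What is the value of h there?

∂h/∂y = 6y + t - 2 = 0 and ∂h/∂t = y - 8t + 1 = 0, so (y, t) = (15/49, 8/49).
The Hessian has h_{yy} = 6, h_{tt} = -8, h_{yt} = 1, giving D = -49 < 0, so the point is a saddle point.
h(15/49, 8/49) = -158/49.

-158/49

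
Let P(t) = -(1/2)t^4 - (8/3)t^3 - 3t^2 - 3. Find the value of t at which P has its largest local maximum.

P'(t) = -2t^3 - 8t^2 - 6t. Setting P'(t) = 0 gives t ∈ {-3, -1, 0}.
Second-derivative test with P''(t) = -6t^2 - 16t - 6: P''(-3) = -12 < 0 ⇒ local maximum; P''(-1) = 4 > 0 ⇒ local minimum; P''(0) = -6 < 0 ⇒ local maximum.
The largest local maximum is P(-3) = 3/2.

-3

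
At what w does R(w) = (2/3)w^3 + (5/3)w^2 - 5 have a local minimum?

0

R'(w) = 2w^2 + (10/3)w. Setting R'(w) = 0 gives w ∈ {-5/3, 0}.
Since R''(w) = 4w + 10/3, we get R''(-5/3) = -10/3 < 0 ⇒ local maximum; R''(0) = 10/3 > 0 ⇒ local minimum.
The local minimum is R(0) = -5.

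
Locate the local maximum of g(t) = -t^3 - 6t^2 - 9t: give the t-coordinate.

g'(t) = -3t^2 - 12t - 9 = 0 at t = -3, -1.
Second-derivative test with g''(t) = -6t - 12: g''(-3) = 6 > 0 ⇒ local minimum; g''(-1) = -6 < 0 ⇒ local maximum.
So the local maximum value is g(-1) = 4.

-1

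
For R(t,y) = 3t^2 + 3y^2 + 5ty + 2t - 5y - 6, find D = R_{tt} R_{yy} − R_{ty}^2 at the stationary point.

∂R/∂t = 6t + 5y + 2 = 0 and ∂R/∂y = 5t + 6y - 5 = 0, so (t, y) = (-37/11, 40/11).
The Hessian has R_{tt} = 6, R_{yy} = 6, R_{ty} = 5, giving D = 11 > 0 with R_{tt} > 0, so the point is a local minimum.
D = (6)·(6) − (5)^2 = 11.

11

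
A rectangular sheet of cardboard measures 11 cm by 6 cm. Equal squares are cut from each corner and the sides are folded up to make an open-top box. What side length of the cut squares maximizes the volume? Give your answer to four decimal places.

1.2434

With cut size x, the volume is V(x) = x(11 − 2x)(6 − 2x) for 0 < x < 3.
V'(x) = 12x^2 − 68x + 66. Setting V'(x) = 0 gives x ≈ 1.2434 (the root in (0, 3)).
V''(x) = 24x − 68 is negative there, so this is the maximum; V ≈ 37.1883.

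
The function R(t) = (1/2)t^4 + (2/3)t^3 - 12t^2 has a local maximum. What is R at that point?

0

R'(t) = 2t^3 + 2t^2 - 24t = 0 at t = -4, 0, 3.
R''(t) = 6t^2 + 4t - 24. R''(-4) = 56 > 0 ⇒ local minimum; R''(0) = -24 < 0 ⇒ local maximum; R''(3) = 42 > 0 ⇒ local minimum.
Thus R has its local maximum at t = 0, with value 0.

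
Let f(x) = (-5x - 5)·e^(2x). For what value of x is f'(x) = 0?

-3/2

Differentiating with the product rule gives f'(x) = (-10x - 15)·e^(2x). Since e^(2x) > 0, the only critical point is x = -3/2.
f''(-3/2) has the same sign as -10 < 0, so this is a local maximum.
f(-3/2) = (5/2)·e^(-3) ≈ 0.1245.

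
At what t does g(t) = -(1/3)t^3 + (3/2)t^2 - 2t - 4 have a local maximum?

Critical points: g'(t) = -t^2 + 3t - 2 vanishes at t = 1, 2.
g''(t) = -2t + 3. g''(1) = 1 > 0 ⇒ local minimum; g''(2) = -1 < 0 ⇒ local maximum.
Thus g has its local maximum at t = 2, with value -14/3.

2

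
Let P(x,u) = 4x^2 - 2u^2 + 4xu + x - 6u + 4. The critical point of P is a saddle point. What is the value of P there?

179/24

∂P/∂x = 8x + 4u + 1 = 0 and ∂P/∂u = 4x - 4u - 6 = 0, so (x, u) = (5/12, -13/12).
The Hessian has P_{xx} = 8, P_{uu} = -4, P_{xu} = 4, giving D = -48 < 0, so the point is a saddle point.
P(5/12, -13/12) = 179/24.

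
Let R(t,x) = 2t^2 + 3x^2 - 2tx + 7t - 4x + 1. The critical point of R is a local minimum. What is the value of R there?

∂R/∂t = 4t - 2x + 7 = 0 and ∂R/∂x = -2t + 6x - 4 = 0, so (t, x) = (-17/10, 1/10).
The Hessian has R_{tt} = 4, R_{xx} = 6, R_{tx} = -2, giving D = 20 > 0 with R_{tt} > 0, so the point is a local minimum.
R(-17/10, 1/10) = -103/20.

-103/20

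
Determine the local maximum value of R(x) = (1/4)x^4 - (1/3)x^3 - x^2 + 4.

4

R'(x) = x^3 - x^2 - 2x. Setting R'(x) = 0 gives x ∈ {-1, 0, 2}.
Since R''(x) = 3x^2 - 2x - 2, we get R''(-1) = 3 > 0 ⇒ local minimum; R''(0) = -2 < 0 ⇒ local maximum; R''(2) = 6 > 0 ⇒ local minimum.
Thus R has its local maximum at x = 0, with value 4.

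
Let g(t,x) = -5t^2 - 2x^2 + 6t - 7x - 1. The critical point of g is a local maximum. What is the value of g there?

∂g/∂t = -10t + 6 = 0 and ∂g/∂x = -4x - 7 = 0, so (t, x) = (3/5, -7/4).
The Hessian has g_{tt} = -10, g_{xx} = -4, g_{tx} = 0, giving D = 40 > 0 with g_{tt} < 0, so the point is a local maximum.
g(3/5, -7/4) = 277/40.

277/40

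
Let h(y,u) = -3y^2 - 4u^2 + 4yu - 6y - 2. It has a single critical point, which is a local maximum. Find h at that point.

5/2

∂h/∂y = -6y + 4u - 6 = 0 and ∂h/∂u = 4y - 8u = 0, so (y, u) = (-3/2, -3/4).
The Hessian has h_{yy} = -6, h_{uu} = -8, h_{yu} = 4, giving D = 32 > 0 with h_{yy} < 0, so the point is a local maximum.
h(-3/2, -3/4) = 5/2.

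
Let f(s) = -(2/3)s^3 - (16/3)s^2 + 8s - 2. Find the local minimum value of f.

Critical points: f'(s) = -2s^2 - (32/3)s + 8 vanishes at s = -6, 2/3.
Second-derivative test with f''(s) = -4s - 32/3: f''(-6) = 40/3 > 0 ⇒ local minimum; f''(2/3) = -40/3 < 0 ⇒ local maximum.
So the local minimum value is f(-6) = -98.

-98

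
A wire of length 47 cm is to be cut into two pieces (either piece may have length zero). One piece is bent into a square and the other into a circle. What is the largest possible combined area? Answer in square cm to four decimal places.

Let x be the length used for the square. Square side x/4; circle radius (47−x)/(2π).
A(x) = (x/4)² + π·((47−x)/(2π))² = x²/16 + (47−x)²/(4π) for 0 ≤ x ≤ 47. A'(x) = x/8 − (47−x)/(2π) = 0 gives x = 4·47/(π+4) ≈ 26.3247.
A'' > 0, so the interior critical point is a minimum; the maximum is at an endpoint. A(0) = 175.7866 and A(47) = 138.0625, so the largest area is 175.7866.

175.7866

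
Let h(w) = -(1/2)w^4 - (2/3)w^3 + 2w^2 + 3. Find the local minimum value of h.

h'(w) = -2w^3 - 2w^2 + 4w = 0 at w = -2, 0, 1.
Since h''(w) = -6w^2 - 4w + 4, we get h''(-2) = -12 < 0 ⇒ local maximum; h''(0) = 4 > 0 ⇒ local minimum; h''(1) = -6 < 0 ⇒ local maximum.
So the local minimum value is h(0) = 3.

3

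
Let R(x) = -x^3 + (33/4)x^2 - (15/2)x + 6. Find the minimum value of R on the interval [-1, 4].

67/16

R'(x) = -3x^2 + (33/2)x - 15/2, whose only zero in [-1, 4] is x = 1/2.
Compare values at every candidate in [-1, 4]: R(-1) = 91/4, R(1/2) = 67/16, R(4) = 44.
The minimum over the interval is 67/16, attained at x = 1/2.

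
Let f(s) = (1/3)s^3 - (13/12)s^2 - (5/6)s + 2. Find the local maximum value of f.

f'(s) = s^2 - (13/6)s - 5/6 = 0 at s = -1/3, 5/2.
f''(s) = 2s - 13/6. f''(-1/3) = -17/6 < 0 ⇒ local maximum; f''(5/2) = 17/6 > 0 ⇒ local minimum.
Thus f has its local maximum at s = -1/3, with value 695/324.

695/324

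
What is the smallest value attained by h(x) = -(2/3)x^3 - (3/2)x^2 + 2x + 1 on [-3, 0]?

-11/3

h'(x) = -2x^2 - 3x + 2, whose only zero in [-3, 0] is x = -2.
Evaluating at the critical points and endpoints: h(-3) = -1/2, h(-2) = -11/3, h(0) = 1.
So the minimum is h(-2) = -11/3.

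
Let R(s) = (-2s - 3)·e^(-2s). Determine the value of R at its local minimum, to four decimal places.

-7.3891

Differentiating with the product rule gives R'(s) = (4s + 4)·e^(-2s). Since e^(-2s) > 0, the only critical point is s = -1.
R''(-1) has the same sign as 4 > 0, so this is a local minimum.
R(-1) = (-1)·e^(2) ≈ -7.3891.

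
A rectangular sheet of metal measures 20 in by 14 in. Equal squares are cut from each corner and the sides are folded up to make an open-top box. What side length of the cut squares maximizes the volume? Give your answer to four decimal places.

With cut size x, the volume is V(x) = x(20 − 2x)(14 − 2x) for 0 < x < 7.
V'(x) = 12x^2 − 136x + 280. Setting V'(x) = 0 gives x ≈ 2.7039 (the root in (0, 7)).
V''(x) = 24x − 136 is negative there, so this is the maximum; V ≈ 339.0126.

2.7039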